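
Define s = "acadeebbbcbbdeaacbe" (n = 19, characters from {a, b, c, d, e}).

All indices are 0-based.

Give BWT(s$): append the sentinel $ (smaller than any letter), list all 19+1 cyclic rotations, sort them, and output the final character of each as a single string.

rank  rotation              last
    0  $acadeebbbcbbdeaacbe  e
    1  aacbe$acadeebbbcbbde  e
    2  acadeebbbcbbdeaacbe$  $
    3  acbe$acadeebbbcbbdea  a
    4  adeebbbcbbdeaacbe$ac  c
    5  bbbcbbdeaacbe$acadee  e
    6  bbcbbdeaacbe$acadeeb  b
    7  bbdeaacbe$acadeebbbc  c
    8  bcbbdeaacbe$acadeebb  b
    9  bdeaacbe$acadeebbbcb  b
   10  be$acadeebbbcbbdeaac  c
   11  cadeebbbcbbdeaacbe$a  a
   12  cbbdeaacbe$acadeebbb  b
   13  cbe$acadeebbbcbbdeaa  a
   14  deaacbe$acadeebbbcbb  b
   15  deebbbcbbdeaacbe$aca  a
   16  e$acadeebbbcbbdeaacb  b
   17  eaacbe$acadeebbbcbbd  d
   18  ebbbcbbdeaacbe$acade  e
   19  eebbbcbbdeaacbe$acad  d

ee$acebcbbcabababded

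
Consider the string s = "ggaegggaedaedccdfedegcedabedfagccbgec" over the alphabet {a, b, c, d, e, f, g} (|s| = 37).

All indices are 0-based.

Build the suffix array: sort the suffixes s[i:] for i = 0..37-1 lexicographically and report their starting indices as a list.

[24, 7, 10, 2, 29, 25, 33, 36, 32, 31, 13, 14, 21, 23, 9, 12, 18, 27, 15, 35, 22, 8, 11, 17, 26, 19, 3, 28, 16, 6, 1, 30, 20, 34, 5, 0, 4]

rank→(start, suffix):
  0 → (24, 'abedfagccbgec')
  1 → (7, 'aedaedccdfedegcedabedfagccbgec')
  2 → (10, 'aedccdfedegcedabedfagccbgec')
  3 → (2, 'aegggaedaedccdfedegcedabedfagccbgec')
  4 → (29, 'agccbgec')
  5 → (25, 'bedfagccbgec')
  6 → (33, 'bgec')
  7 → (36, 'c')
  8 → (32, 'cbgec')
  9 → (31, 'ccbgec')
  10 → (13, 'ccdfedegcedabedfagccbgec')
  11 → (14, 'cdfedegcedabedfagccbgec')
  12 → (21, 'cedabedfagccbgec')
  13 → (23, 'dabedfagccbgec')
  14 → (9, 'daedccdfedegcedabedfagccbgec')
  15 → (12, 'dccdfedegcedabedfagccbgec')
  16 → (18, 'degcedabedfagccbgec')
  17 → (27, 'dfagccbgec')
  18 → (15, 'dfedegcedabedfagccbgec')
  19 → (35, 'ec')
  20 → (22, 'edabedfagccbgec')
  21 → (8, 'edaedccdfedegcedabedfagccbgec')
  22 → (11, 'edccdfedegcedabedfagccbgec')
  23 → (17, 'edegcedabedfagccbgec')
  24 → (26, 'edfagccbgec')
  25 → (19, 'egcedabedfagccbgec')
  26 → (3, 'egggaedaedccdfedegcedabedfagccbgec')
  27 → (28, 'fagccbgec')
  28 → (16, 'fedegcedabedfagccbgec')
  29 → (6, 'gaedaedccdfedegcedabedfagccbgec')
  30 → (1, 'gaegggaedaedccdfedegcedabedfagccbgec')
  31 → (30, 'gccbgec')
  32 → (20, 'gcedabedfagccbgec')
  33 → (34, 'gec')
  34 → (5, 'ggaedaedccdfedegcedabedfagccbgec')
  35 → (0, 'ggaegggaedaedccdfedegcedabedfagccbgec')
  36 → (4, 'gggaedaedccdfedegcedabedfagccbgec')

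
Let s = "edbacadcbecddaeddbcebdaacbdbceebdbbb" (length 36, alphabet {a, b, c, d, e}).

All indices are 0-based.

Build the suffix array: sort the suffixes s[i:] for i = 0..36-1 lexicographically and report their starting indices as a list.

[22, 3, 23, 5, 13, 35, 2, 34, 33, 17, 27, 20, 31, 25, 8, 4, 24, 7, 10, 18, 28, 21, 12, 1, 32, 16, 26, 6, 11, 15, 19, 30, 9, 0, 14, 29]

sorted suffixes:
  #0 SA[0]=22  'aacbdbceebdbbb'
  #1 SA[1]=3  'acadcbecddaeddbcebdaacbdbceebdbbb'
  #2 SA[2]=23  'acbdbceebdbbb'
  #3 SA[3]=5  'adcbecddaeddbcebdaacbdbceebdbbb'
  #4 SA[4]=13  'aeddbcebdaacbdbceebdbbb'
  #5 SA[5]=35  'b'
  #6 SA[6]=2  'bacadcbecddaeddbcebdaacbdbceebdbbb'
  #7 SA[7]=34  'bb'
  #8 SA[8]=33  'bbb'
  #9 SA[9]=17  'bcebdaacbdbceebdbbb'
  #10 SA[10]=27  'bceebdbbb'
  #11 SA[11]=20  'bdaacbdbceebdbbb'
  #12 SA[12]=31  'bdbbb'
  #13 SA[13]=25  'bdbceebdbbb'
  #14 SA[14]=8  'becddaeddbcebdaacbdbceebdbbb'
  #15 SA[15]=4  'cadcbecddaeddbcebdaacbdbceebdbbb'
  #16 SA[16]=24  'cbdbceebdbbb'
  #17 SA[17]=7  'cbecddaeddbcebdaacbdbceebdbbb'
  #18 SA[18]=10  'cddaeddbcebdaacbdbceebdbbb'
  #19 SA[19]=18  'cebdaacbdbceebdbbb'
  #20 SA[20]=28  'ceebdbbb'
  #21 SA[21]=21  'daacbdbceebdbbb'
  #22 SA[22]=12  'daeddbcebdaacbdbceebdbbb'
  #23 SA[23]=1  'dbacadcbecddaeddbcebdaacbdbceebdbbb'
  #24 SA[24]=32  'dbbb'
  #25 SA[25]=16  'dbcebdaacbdbceebdbbb'
  #26 SA[26]=26  'dbceebdbbb'
  #27 SA[27]=6  'dcbecddaeddbcebdaacbdbceebdbbb'
  #28 SA[28]=11  'ddaeddbcebdaacbdbceebdbbb'
  #29 SA[29]=15  'ddbcebdaacbdbceebdbbb'
  #30 SA[30]=19  'ebdaacbdbceebdbbb'
  #31 SA[31]=30  'ebdbbb'
  #32 SA[32]=9  'ecddaeddbcebdaacbdbceebdbbb'
  #33 SA[33]=0  'edbacadcbecddaeddbcebdaacbdbceebdbbb'
  #34 SA[34]=14  'eddbcebdaacbdbceebdbbb'
  #35 SA[35]=29  'eebdbbb'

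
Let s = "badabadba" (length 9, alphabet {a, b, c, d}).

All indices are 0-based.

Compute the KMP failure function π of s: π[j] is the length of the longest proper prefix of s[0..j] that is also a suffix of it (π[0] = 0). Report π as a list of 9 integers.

[0, 0, 0, 0, 1, 2, 3, 1, 2]

π[0] = 0
j=1 s[j]='a': π[1]=0 (border '')
j=2 s[j]='d': π[2]=0 (border '')
j=3 s[j]='a': π[3]=0 (border '')
j=4 s[j]='b': π[4]=1 (border 'b')
j=5 s[j]='a': π[5]=2 (border 'ba')
j=6 s[j]='d': π[6]=3 (border 'bad')
j=7 s[j]='b': k: 3→0; π[7]=1 (border 'b')
j=8 s[j]='a': π[8]=2 (border 'ba')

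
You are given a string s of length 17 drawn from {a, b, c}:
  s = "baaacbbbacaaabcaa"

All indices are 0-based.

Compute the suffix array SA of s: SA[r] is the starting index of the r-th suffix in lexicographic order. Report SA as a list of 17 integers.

[16, 15, 10, 1, 11, 2, 12, 8, 3, 0, 7, 6, 5, 13, 14, 9, 4]

sorted suffixes:
  #0 SA[0]=16  'a'
  #1 SA[1]=15  'aa'
  #2 SA[2]=10  'aaabcaa'
  #3 SA[3]=1  'aaacbbbacaaabcaa'
  #4 SA[4]=11  'aabcaa'
  #5 SA[5]=2  'aacbbbacaaabcaa'
  #6 SA[6]=12  'abcaa'
  #7 SA[7]=8  'acaaabcaa'
  #8 SA[8]=3  'acbbbacaaabcaa'
  #9 SA[9]=0  'baaacbbbacaaabcaa'
  #10 SA[10]=7  'bacaaabcaa'
  #11 SA[11]=6  'bbacaaabcaa'
  #12 SA[12]=5  'bbbacaaabcaa'
  #13 SA[13]=13  'bcaa'
  #14 SA[14]=14  'caa'
  #15 SA[15]=9  'caaabcaa'
  #16 SA[16]=4  'cbbbacaaabcaa'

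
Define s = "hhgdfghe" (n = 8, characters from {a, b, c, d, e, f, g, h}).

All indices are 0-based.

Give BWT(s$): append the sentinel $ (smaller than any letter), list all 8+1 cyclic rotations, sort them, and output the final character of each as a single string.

eghdhfgh$

rank  rotation   last
    0  $hhgdfghe  e
    1  dfghe$hhg  g
    2  e$hhgdfgh  h
    3  fghe$hhgd  d
    4  gdfghe$hh  h
    5  ghe$hhgdf  f
    6  he$hhgdfg  g
    7  hgdfghe$h  h
    8  hhgdfghe$  $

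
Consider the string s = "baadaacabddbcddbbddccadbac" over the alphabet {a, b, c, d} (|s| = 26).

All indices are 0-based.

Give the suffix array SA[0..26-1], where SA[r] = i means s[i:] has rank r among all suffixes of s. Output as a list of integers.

rank | idx | suffix
   0 |   4 | aacabddbcddbbddccadbac
   1 |   1 | aadaacabddbcddbbddccadbac
   2 |   7 | abddbcddbbddccadbac
   3 |  24 | ac
   4 |   5 | acabddbcddbbddccadbac
   5 |   2 | adaacabddbcddbbddccadbac
   6 |  21 | adbac
   7 |   0 | baadaacabddbcddbbddccadbac
   8 |  23 | bac
   9 |  15 | bbddccadbac
  10 |  11 | bcddbbddccadbac
  11 |   8 | bddbcddbbddccadbac
  12 |  16 | bddccadbac
  13 |  25 | c
  14 |   6 | cabddbcddbbddccadbac
  15 |  20 | cadbac
  16 |  19 | ccadbac
  17 |  12 | cddbbddccadbac
  18 |   3 | daacabddbcddbbddccadbac
  19 |  22 | dbac
  20 |  14 | dbbddccadbac
  21 |  10 | dbcddbbddccadbac
  22 |  18 | dccadbac
  23 |  13 | ddbbddccadbac
  24 |   9 | ddbcddbbddccadbac
  25 |  17 | ddccadbac

[4, 1, 7, 24, 5, 2, 21, 0, 23, 15, 11, 8, 16, 25, 6, 20, 19, 12, 3, 22, 14, 10, 18, 13, 9, 17]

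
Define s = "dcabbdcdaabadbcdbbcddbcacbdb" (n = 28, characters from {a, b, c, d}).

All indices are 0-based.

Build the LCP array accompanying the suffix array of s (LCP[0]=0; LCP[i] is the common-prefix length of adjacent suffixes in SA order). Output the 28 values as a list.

[0, 1, 2, 1, 1, 0, 1, 1, 2, 1, 2, 3, 1, 2, 0, 2, 1, 1, 2, 2, 0, 1, 2, 2, 3, 1, 2, 1]

sorted suffixes:
  #0 SA[0]=8  'aabadbcdbbcddbcacbdb'
  #1 SA[1]=9  'abadbcdbbcddbcacbdb'
  #2 SA[2]=2  'abbdcdaabadbcdbbcddbcacbdb'
  #3 SA[3]=23  'acbdb'
  #4 SA[4]=11  'adbcdbbcddbcacbdb'
  #5 SA[5]=27  'b'
  #6 SA[6]=10  'badbcdbbcddbcacbdb'
  #7 SA[7]=16  'bbcddbcacbdb'
  #8 SA[8]=3  'bbdcdaabadbcdbbcddbcacbdb'
  #9 SA[9]=21  'bcacbdb'
  #10 SA[10]=13  'bcdbbcddbcacbdb'
  #11 SA[11]=17  'bcddbcacbdb'
  #12 SA[12]=25  'bdb'
  #13 SA[13]=4  'bdcdaabadbcdbbcddbcacbdb'
  #14 SA[14]=1  'cabbdcdaabadbcdbbcddbcacbdb'
  #15 SA[15]=22  'cacbdb'
  #16 SA[16]=24  'cbdb'
  #17 SA[17]=6  'cdaabadbcdbbcddbcacbdb'
  #18 SA[18]=14  'cdbbcddbcacbdb'
  #19 SA[19]=18  'cddbcacbdb'
  #20 SA[20]=7  'daabadbcdbbcddbcacbdb'
  #21 SA[21]=26  'db'
  #22 SA[22]=15  'dbbcddbcacbdb'
  #23 SA[23]=20  'dbcacbdb'
  #24 SA[24]=12  'dbcdbbcddbcacbdb'
  #25 SA[25]=0  'dcabbdcdaabadbcdbbcddbcacbdb'
  #26 SA[26]=5  'dcdaabadbcdbbcddbcacbdb'
  #27 SA[27]=19  'ddbcacbdb'

SA = [8, 9, 2, 23, 11, 27, 10, 16, 3, 21, 13, 17, 25, 4, 1, 22, 24, 6, 14, 18, 7, 26, 15, 20, 12, 0, 5, 19]
rank  pair      lcp
   1  s[8:],s[9:]  1  'a'
   2  s[9:],s[2:]  2  'ab'
   3  s[2:],s[23:]  1  'a'
   4  s[23:],s[11:]  1  'a'
   5  s[11:],s[27:]  0  ''
   6  s[27:],s[10:]  1  'b'
   7  s[10:],s[16:]  1  'b'
   8  s[16:],s[3:]  2  'bb'
   9  s[3:],s[21:]  1  'b'
  10  s[21:],s[13:]  2  'bc'
  11  s[13:],s[17:]  3  'bcd'
  12  s[17:],s[25:]  1  'b'
  13  s[25:],s[4:]  2  'bd'
  14  s[4:],s[1:]  0  ''
  15  s[1:],s[22:]  2  'ca'
  16  s[22:],s[24:]  1  'c'
  17  s[24:],s[6:]  1  'c'
  18  s[6:],s[14:]  2  'cd'
  19  s[14:],s[18:]  2  'cd'
  20  s[18:],s[7:]  0  ''
  21  s[7:],s[26:]  1  'd'
  22  s[26:],s[15:]  2  'db'
  23  s[15:],s[20:]  2  'db'
  24  s[20:],s[12:]  3  'dbc'
  25  s[12:],s[0:]  1  'd'
  26  s[0:],s[5:]  2  'dc'
  27  s[5:],s[19:]  1  'd'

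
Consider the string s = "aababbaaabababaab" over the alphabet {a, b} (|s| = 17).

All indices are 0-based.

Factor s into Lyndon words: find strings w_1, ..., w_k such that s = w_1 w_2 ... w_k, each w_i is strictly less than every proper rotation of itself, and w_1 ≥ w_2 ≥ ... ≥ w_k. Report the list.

["aababb", "aaabababaab"]

emit factor 1: 'aababb' (i=0, period=6)
emit factor 2: 'aaabababaab' (i=6, period=11)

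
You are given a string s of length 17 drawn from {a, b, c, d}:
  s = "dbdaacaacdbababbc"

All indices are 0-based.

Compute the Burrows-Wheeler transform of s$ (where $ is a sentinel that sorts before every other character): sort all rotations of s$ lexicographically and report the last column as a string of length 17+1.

rank  rotation            last
    0  $dbdaacaacdbababbc  c
    1  aacaacdbababbc$dbd  d
    2  aacdbababbc$dbdaac  c
    3  ababbc$dbdaacaacdb  b
    4  abbc$dbdaacaacdbab  b
    5  acaacdbababbc$dbda  a
    6  acdbababbc$dbdaaca  a
    7  bababbc$dbdaacaacd  d
    8  babbc$dbdaacaacdba  a
    9  bbc$dbdaacaacdbaba  a
   10  bc$dbdaacaacdbabab  b
   11  bdaacaacdbababbc$d  d
   12  c$dbdaacaacdbababb  b
   13  caacdbababbc$dbdaa  a
   14  cdbababbc$dbdaacaa  a
   15  daacaacdbababbc$db  b
   16  dbababbc$dbdaacaac  c
   17  dbdaacaacdbababbc$  $

cdcbbaadaabdbaabc$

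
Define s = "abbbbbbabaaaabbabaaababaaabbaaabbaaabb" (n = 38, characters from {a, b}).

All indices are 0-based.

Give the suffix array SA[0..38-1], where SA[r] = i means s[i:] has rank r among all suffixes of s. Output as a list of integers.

[9, 17, 33, 28, 23, 10, 18, 34, 29, 24, 11, 7, 15, 21, 19, 35, 30, 25, 12, 0, 37, 8, 16, 32, 27, 22, 6, 14, 20, 36, 31, 26, 5, 13, 4, 3, 2, 1]

sorted suffixes:
  #0 SA[0]=9  'aaaabbabaaababaaabbaaabbaaabb'
  #1 SA[1]=17  'aaababaaabbaaabbaaabb'
  #2 SA[2]=33  'aaabb'
  #3 SA[3]=28  'aaabbaaabb'
  #4 SA[4]=23  'aaabbaaabbaaabb'
  #5 SA[5]=10  'aaabbabaaababaaabbaaabbaaabb'
  #6 SA[6]=18  'aababaaabbaaabbaaabb'
  #7 SA[7]=34  'aabb'
  #8 SA[8]=29  'aabbaaabb'
  #9 SA[9]=24  'aabbaaabbaaabb'
  #10 SA[10]=11  'aabbabaaababaaabbaaabbaaabb'
  #11 SA[11]=7  'abaaaabbabaaababaaabbaaabbaaabb'
  #12 SA[12]=15  'abaaababaaabbaaabbaaabb'
  #13 SA[13]=21  'abaaabbaaabbaaabb'
  #14 SA[14]=19  'ababaaabbaaabbaaabb'
  #15 SA[15]=35  'abb'
  #16 SA[16]=30  'abbaaabb'
  #17 SA[17]=25  'abbaaabbaaabb'
  #18 SA[18]=12  'abbabaaababaaabbaaabbaaabb'
  #19 SA[19]=0  'abbbbbbabaaaabbabaaababaaabbaaabbaaabb'
  #20 SA[20]=37  'b'
  #21 SA[21]=8  'baaaabbabaaababaaabbaaabbaaabb'
  #22 SA[22]=16  'baaababaaabbaaabbaaabb'
  #23 SA[23]=32  'baaabb'
  #24 SA[24]=27  'baaabbaaabb'
  #25 SA[25]=22  'baaabbaaabbaaabb'
  #26 SA[26]=6  'babaaaabbabaaababaaabbaaabbaaabb'
  #27 SA[27]=14  'babaaababaaabbaaabbaaabb'
  #28 SA[28]=20  'babaaabbaaabbaaabb'
  #29 SA[29]=36  'bb'
  #30 SA[30]=31  'bbaaabb'
  #31 SA[31]=26  'bbaaabbaaabb'
  #32 SA[32]=5  'bbabaaaabbabaaababaaabbaaabbaaabb'
  #33 SA[33]=13  'bbabaaababaaabbaaabbaaabb'
  #34 SA[34]=4  'bbbabaaaabbabaaababaaabbaaabbaaabb'
  #35 SA[35]=3  'bbbbabaaaabbabaaababaaabbaaabbaaabb'
  #36 SA[36]=2  'bbbbbabaaaabbabaaababaaabbaaabbaaabb'
  #37 SA[37]=1  'bbbbbbabaaaabbabaaababaaabbaaabbaaabb'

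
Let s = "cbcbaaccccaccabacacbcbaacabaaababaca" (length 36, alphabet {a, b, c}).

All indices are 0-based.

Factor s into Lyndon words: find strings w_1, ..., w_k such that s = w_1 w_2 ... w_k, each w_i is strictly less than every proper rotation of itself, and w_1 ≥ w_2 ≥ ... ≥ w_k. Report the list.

emit factor 1: 'c' (i=0, period=1)
emit factor 2: 'bc' (i=1, period=2)
emit factor 3: 'b' (i=3, period=1)
emit factor 4: 'aaccccaccabacacbcb' (i=4, period=18)
emit factor 5: 'aacab' (i=22, period=5)
emit factor 6: 'aaababac' (i=27, period=8)
emit factor 7: 'a' (i=35, period=1)

["c", "bc", "b", "aaccccaccabacacbcb", "aacab", "aaababac", "a"]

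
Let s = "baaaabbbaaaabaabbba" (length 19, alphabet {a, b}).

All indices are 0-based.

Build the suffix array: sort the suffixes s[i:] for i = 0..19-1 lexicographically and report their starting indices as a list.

[18, 8, 1, 9, 2, 10, 13, 3, 11, 14, 4, 17, 7, 0, 12, 16, 6, 15, 5]

rank | idx | suffix
   0 |  18 | a
   1 |   8 | aaaabaabbba
   2 |   1 | aaaabbbaaaabaabbba
   3 |   9 | aaabaabbba
   4 |   2 | aaabbbaaaabaabbba
   5 |  10 | aabaabbba
   6 |  13 | aabbba
   7 |   3 | aabbbaaaabaabbba
   8 |  11 | abaabbba
   9 |  14 | abbba
  10 |   4 | abbbaaaabaabbba
  11 |  17 | ba
  12 |   7 | baaaabaabbba
  13 |   0 | baaaabbbaaaabaabbba
  14 |  12 | baabbba
  15 |  16 | bba
  16 |   6 | bbaaaabaabbba
  17 |  15 | bbba
  18 |   5 | bbbaaaabaabbba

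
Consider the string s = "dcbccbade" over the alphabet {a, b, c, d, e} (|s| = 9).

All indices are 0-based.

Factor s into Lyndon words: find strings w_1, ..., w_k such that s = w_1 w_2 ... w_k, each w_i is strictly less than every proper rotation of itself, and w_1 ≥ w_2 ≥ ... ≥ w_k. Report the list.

emit factor 1: 'd' (i=0, period=1)
emit factor 2: 'c' (i=1, period=1)
emit factor 3: 'bcc' (i=2, period=3)
emit factor 4: 'b' (i=5, period=1)
emit factor 5: 'ade' (i=6, period=3)

["d", "c", "bcc", "b", "ade"]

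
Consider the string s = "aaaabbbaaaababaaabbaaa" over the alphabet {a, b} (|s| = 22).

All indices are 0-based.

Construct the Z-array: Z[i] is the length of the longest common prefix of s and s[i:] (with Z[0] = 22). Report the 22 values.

Z[0]=22
i=1: outside box; Z[1]=3 scan→box=[1,4)
i=2: min(r-i=2, Z[1]=3)=2; Z[2]=2
i=3: min(r-i=1, Z[2]=2)=1; Z[3]=1
i=4: outside box; Z[4]=0
i=5: outside box; Z[5]=0
i=6: outside box; Z[6]=0
i=7: outside box; Z[7]=5 scan→box=[7,12)
i=8: min(r-i=4, Z[1]=3)=3; Z[8]=3
i=9: min(r-i=3, Z[2]=2)=2; Z[9]=2
i=10: min(r-i=2, Z[3]=1)=1; Z[10]=1
i=11: min(r-i=1, Z[4]=0)=0; Z[11]=0
i=12: outside box; Z[12]=1 scan→box=[12,13)
i=13: outside box; Z[13]=0
i=14: outside box; Z[14]=3 scan→box=[14,17)
i=15: min(r-i=2, Z[1]=3)=2; Z[15]=2
i=16: min(r-i=1, Z[2]=2)=1; Z[16]=1
i=17: outside box; Z[17]=0
i=18: outside box; Z[18]=0
i=19: outside box; Z[19]=3 scan→box=[19,22)
i=20: min(r-i=2, Z[1]=3)=2; Z[20]=2
i=21: min(r-i=1, Z[2]=2)=1; Z[21]=1

[22, 3, 2, 1, 0, 0, 0, 5, 3, 2, 1, 0, 1, 0, 3, 2, 1, 0, 0, 3, 2, 1]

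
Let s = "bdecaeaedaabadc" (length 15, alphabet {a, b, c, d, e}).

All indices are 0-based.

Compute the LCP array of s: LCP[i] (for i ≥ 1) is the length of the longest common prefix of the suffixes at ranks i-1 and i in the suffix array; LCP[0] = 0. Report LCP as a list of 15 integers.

rank→(start, suffix):
  0 → (9, 'aabadc')
  1 → (10, 'abadc')
  2 → (12, 'adc')
  3 → (4, 'aeaedaabadc')
  4 → (6, 'aedaabadc')
  5 → (11, 'badc')
  6 → (0, 'bdecaeaedaabadc')
  7 → (14, 'c')
  8 → (3, 'caeaedaabadc')
  9 → (8, 'daabadc')
  10 → (13, 'dc')
  11 → (1, 'decaeaedaabadc')
  12 → (5, 'eaedaabadc')
  13 → (2, 'ecaeaedaabadc')
  14 → (7, 'edaabadc')

SA = [9, 10, 12, 4, 6, 11, 0, 14, 3, 8, 13, 1, 5, 2, 7]
rank  pair      lcp
   1  s[9:],s[10:]  1  'a'
   2  s[10:],s[12:]  1  'a'
   3  s[12:],s[4:]  1  'a'
   4  s[4:],s[6:]  2  'ae'
   5  s[6:],s[11:]  0  ''
   6  s[11:],s[0:]  1  'b'
   7  s[0:],s[14:]  0  ''
   8  s[14:],s[3:]  1  'c'
   9  s[3:],s[8:]  0  ''
  10  s[8:],s[13:]  1  'd'
  11  s[13:],s[1:]  1  'd'
  12  s[1:],s[5:]  0  ''
  13  s[5:],s[2:]  1  'e'
  14  s[2:],s[7:]  1  'e'

[0, 1, 1, 1, 2, 0, 1, 0, 1, 0, 1, 1, 0, 1, 1]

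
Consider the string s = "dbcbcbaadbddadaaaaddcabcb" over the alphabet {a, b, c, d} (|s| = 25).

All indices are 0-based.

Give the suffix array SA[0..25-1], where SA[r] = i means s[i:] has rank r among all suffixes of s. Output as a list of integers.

rank→(start, suffix):
  0 → (14, 'aaaaddcabcb')
  1 → (15, 'aaaddcabcb')
  2 → (6, 'aadbddadaaaaddcabcb')
  3 → (16, 'aaddcabcb')
  4 → (21, 'abcb')
  5 → (12, 'adaaaaddcabcb')
  6 → (7, 'adbddadaaaaddcabcb')
  7 → (17, 'addcabcb')
  8 → (24, 'b')
  9 → (5, 'baadbddadaaaaddcabcb')
  10 → (22, 'bcb')
  11 → (3, 'bcbaadbddadaaaaddcabcb')
  12 → (1, 'bcbcbaadbddadaaaaddcabcb')
  13 → (9, 'bddadaaaaddcabcb')
  14 → (20, 'cabcb')
  15 → (23, 'cb')
  16 → (4, 'cbaadbddadaaaaddcabcb')
  17 → (2, 'cbcbaadbddadaaaaddcabcb')
  18 → (13, 'daaaaddcabcb')
  19 → (11, 'dadaaaaddcabcb')
  20 → (0, 'dbcbcbaadbddadaaaaddcabcb')
  21 → (8, 'dbddadaaaaddcabcb')
  22 → (19, 'dcabcb')
  23 → (10, 'ddadaaaaddcabcb')
  24 → (18, 'ddcabcb')

[14, 15, 6, 16, 21, 12, 7, 17, 24, 5, 22, 3, 1, 9, 20, 23, 4, 2, 13, 11, 0, 8, 19, 10, 18]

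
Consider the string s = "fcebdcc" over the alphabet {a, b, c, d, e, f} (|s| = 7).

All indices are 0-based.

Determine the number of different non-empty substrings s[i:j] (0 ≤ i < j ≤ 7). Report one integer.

26

sorted suffixes:
  #0 SA[0]=3  'bdcc'
  #1 SA[1]=6  'c'
  #2 SA[2]=5  'cc'
  #3 SA[3]=1  'cebdcc'
  #4 SA[4]=4  'dcc'
  #5 SA[5]=2  'ebdcc'
  #6 SA[6]=0  'fcebdcc'

SA = [3, 6, 5, 1, 4, 2, 0]
rank  pair      lcp
   1  s[3:],s[6:]  0  ''
   2  s[6:],s[5:]  1  'c'
   3  s[5:],s[1:]  1  'c'
   4  s[1:],s[4:]  0  ''
   5  s[4:],s[2:]  0  ''
   6  s[2:],s[0:]  0  ''

n(n+1)/2 = 7·8/2 = 28
Σ LCP = 0 + 0 + 1 + 1 + 0 + 0 + 0 = 2
distinct = 28 − 2 = 26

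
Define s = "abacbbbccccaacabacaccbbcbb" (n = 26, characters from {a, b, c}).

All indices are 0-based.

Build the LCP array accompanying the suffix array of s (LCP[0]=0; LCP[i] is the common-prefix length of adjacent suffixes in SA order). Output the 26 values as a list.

rank→(start, suffix):
  0 → (11, 'aacabacaccbbcbb')
  1 → (14, 'abacaccbbcbb')
  2 → (0, 'abacbbbccccaacabacaccbbcbb')
  3 → (12, 'acabacaccbbcbb')
  4 → (16, 'acaccbbcbb')
  5 → (2, 'acbbbccccaacabacaccbbcbb')
  6 → (18, 'accbbcbb')
  7 → (25, 'b')
  8 → (15, 'bacaccbbcbb')
  9 → (1, 'bacbbbccccaacabacaccbbcbb')
  10 → (24, 'bb')
  11 → (4, 'bbbccccaacabacaccbbcbb')
  12 → (21, 'bbcbb')
  13 → (5, 'bbccccaacabacaccbbcbb')
  14 → (22, 'bcbb')
  15 → (6, 'bccccaacabacaccbbcbb')
  16 → (10, 'caacabacaccbbcbb')
  17 → (13, 'cabacaccbbcbb')
  18 → (17, 'caccbbcbb')
  19 → (23, 'cbb')
  20 → (3, 'cbbbccccaacabacaccbbcbb')
  21 → (20, 'cbbcbb')
  22 → (9, 'ccaacabacaccbbcbb')
  23 → (19, 'ccbbcbb')
  24 → (8, 'cccaacabacaccbbcbb')
  25 → (7, 'ccccaacabacaccbbcbb')

SA = [11, 14, 0, 12, 16, 2, 18, 25, 15, 1, 24, 4, 21, 5, 22, 6, 10, 13, 17, 23, 3, 20, 9, 19, 8, 7]
[i] adj suffixes → lcp
  [1] 11/14 → 1 ('a')
  [2] 14/0 → 4 ('abac')
  [3] 0/12 → 1 ('a')
  [4] 12/16 → 3 ('aca')
  [5] 16/2 → 2 ('ac')
  [6] 2/18 → 2 ('ac')
  [7] 18/25 → 0 ('')
  [8] 25/15 → 1 ('b')
  [9] 15/1 → 3 ('bac')
  [10] 1/24 → 1 ('b')
  [11] 24/4 → 2 ('bb')
  [12] 4/21 → 2 ('bb')
  [13] 21/5 → 3 ('bbc')
  [14] 5/22 → 1 ('b')
  [15] 22/6 → 2 ('bc')
  [16] 6/10 → 0 ('')
  [17] 10/13 → 2 ('ca')
  [18] 13/17 → 2 ('ca')
  [19] 17/23 → 1 ('c')
  [20] 23/3 → 3 ('cbb')
  [21] 3/20 → 3 ('cbb')
  [22] 20/9 → 1 ('c')
  [23] 9/19 → 2 ('cc')
  [24] 19/8 → 2 ('cc')
  [25] 8/7 → 3 ('ccc')

[0, 1, 4, 1, 3, 2, 2, 0, 1, 3, 1, 2, 2, 3, 1, 2, 0, 2, 2, 1, 3, 3, 1, 2, 2, 3]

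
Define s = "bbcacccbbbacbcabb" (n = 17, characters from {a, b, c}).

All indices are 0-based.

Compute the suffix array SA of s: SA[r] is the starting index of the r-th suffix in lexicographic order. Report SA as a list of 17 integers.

sorted suffixes:
  #0 SA[0]=14  'abb'
  #1 SA[1]=10  'acbcabb'
  #2 SA[2]=3  'acccbbbacbcabb'
  #3 SA[3]=16  'b'
  #4 SA[4]=9  'bacbcabb'
  #5 SA[5]=15  'bb'
  #6 SA[6]=8  'bbacbcabb'
  #7 SA[7]=7  'bbbacbcabb'
  #8 SA[8]=0  'bbcacccbbbacbcabb'
  #9 SA[9]=12  'bcabb'
  #10 SA[10]=1  'bcacccbbbacbcabb'
  #11 SA[11]=13  'cabb'
  #12 SA[12]=2  'cacccbbbacbcabb'
  #13 SA[13]=6  'cbbbacbcabb'
  #14 SA[14]=11  'cbcabb'
  #15 SA[15]=5  'ccbbbacbcabb'
  #16 SA[16]=4  'cccbbbacbcabb'

[14, 10, 3, 16, 9, 15, 8, 7, 0, 12, 1, 13, 2, 6, 11, 5, 4]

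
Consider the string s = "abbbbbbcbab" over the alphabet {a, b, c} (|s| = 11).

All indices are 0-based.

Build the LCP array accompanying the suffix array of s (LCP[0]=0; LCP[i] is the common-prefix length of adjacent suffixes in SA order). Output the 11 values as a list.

[0, 2, 0, 1, 1, 5, 4, 3, 2, 1, 0]

sorted suffixes:
  #0 SA[0]=9  'ab'
  #1 SA[1]=0  'abbbbbbcbab'
  #2 SA[2]=10  'b'
  #3 SA[3]=8  'bab'
  #4 SA[4]=1  'bbbbbbcbab'
  #5 SA[5]=2  'bbbbbcbab'
  #6 SA[6]=3  'bbbbcbab'
  #7 SA[7]=4  'bbbcbab'
  #8 SA[8]=5  'bbcbab'
  #9 SA[9]=6  'bcbab'
  #10 SA[10]=7  'cbab'

SA = [9, 0, 10, 8, 1, 2, 3, 4, 5, 6, 7]
rank  pair      lcp
   1  s[9:],s[0:]  2  'ab'
   2  s[0:],s[10:]  0  ''
   3  s[10:],s[8:]  1  'b'
   4  s[8:],s[1:]  1  'b'
   5  s[1:],s[2:]  5  'bbbbb'
   6  s[2:],s[3:]  4  'bbbb'
   7  s[3:],s[4:]  3  'bbb'
   8  s[4:],s[5:]  2  'bb'
   9  s[5:],s[6:]  1  'b'
  10  s[6:],s[7:]  0  ''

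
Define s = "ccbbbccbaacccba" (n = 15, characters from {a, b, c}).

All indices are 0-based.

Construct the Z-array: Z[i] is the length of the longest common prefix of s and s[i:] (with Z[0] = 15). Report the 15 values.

[15, 1, 0, 0, 0, 3, 1, 0, 0, 0, 2, 3, 1, 0, 0]

Z[0]=15
i=1: outside box; Z[1]=1 extend→box=[1,2)
i=2: outside box; Z[2]=0
i=3: outside box; Z[3]=0
i=4: outside box; Z[4]=0
i=5: outside box; Z[5]=3 extend→box=[5,8)
i=6: min(r-i=2, Z[1]=1)=1; Z[6]=1
i=7: min(r-i=1, Z[2]=0)=0; Z[7]=0
i=8: outside box; Z[8]=0
i=9: outside box; Z[9]=0
i=10: outside box; Z[10]=2 extend→box=[10,12)
i=11: min(r-i=1, Z[1]=1)=1; Z[11]=3 extend→box=[11,14)
i=12: min(r-i=2, Z[1]=1)=1; Z[12]=1
i=13: min(r-i=1, Z[2]=0)=0; Z[13]=0
i=14: outside box; Z[14]=0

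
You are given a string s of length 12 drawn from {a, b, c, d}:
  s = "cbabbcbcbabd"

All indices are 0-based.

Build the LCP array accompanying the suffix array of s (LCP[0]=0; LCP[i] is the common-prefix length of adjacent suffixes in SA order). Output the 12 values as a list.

[0, 2, 0, 3, 1, 1, 3, 1, 0, 4, 2, 0]

rank | idx | suffix
   0 |   2 | abbcbcbabd
   1 |   9 | abd
   2 |   1 | babbcbcbabd
   3 |   8 | babd
   4 |   3 | bbcbcbabd
   5 |   6 | bcbabd
   6 |   4 | bcbcbabd
   7 |  10 | bd
   8 |   0 | cbabbcbcbabd
   9 |   7 | cbabd
  10 |   5 | cbcbabd
  11 |  11 | d

SA = [2, 9, 1, 8, 3, 6, 4, 10, 0, 7, 5, 11]
[i] adj suffixes → lcp
  [1] 2/9 → 2 ('ab')
  [2] 9/1 → 0 ('')
  [3] 1/8 → 3 ('bab')
  [4] 8/3 → 1 ('b')
  [5] 3/6 → 1 ('b')
  [6] 6/4 → 3 ('bcb')
  [7] 4/10 → 1 ('b')
  [8] 10/0 → 0 ('')
  [9] 0/7 → 4 ('cbab')
  [10] 7/5 → 2 ('cb')
  [11] 5/11 → 0 ('')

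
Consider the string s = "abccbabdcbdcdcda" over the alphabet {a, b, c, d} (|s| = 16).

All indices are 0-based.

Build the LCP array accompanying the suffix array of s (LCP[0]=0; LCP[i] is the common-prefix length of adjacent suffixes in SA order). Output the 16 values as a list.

rank | idx | suffix
   0 |  15 | a
   1 |   0 | abccbabdcbdcdcda
   2 |   5 | abdcbdcdcda
   3 |   4 | babdcbdcdcda
   4 |   1 | bccbabdcbdcdcda
   5 |   6 | bdcbdcdcda
   6 |   9 | bdcdcda
   7 |   3 | cbabdcbdcdcda
   8 |   8 | cbdcdcda
   9 |   2 | ccbabdcbdcdcda
  10 |  13 | cda
  11 |  11 | cdcda
  12 |  14 | da
  13 |   7 | dcbdcdcda
  14 |  12 | dcda
  15 |  10 | dcdcda

SA = [15, 0, 5, 4, 1, 6, 9, 3, 8, 2, 13, 11, 14, 7, 12, 10]
[i] adj suffixes → lcp
  [1] 15/0 → 1 ('a')
  [2] 0/5 → 2 ('ab')
  [3] 5/4 → 0 ('')
  [4] 4/1 → 1 ('b')
  [5] 1/6 → 1 ('b')
  [6] 6/9 → 3 ('bdc')
  [7] 9/3 → 0 ('')
  [8] 3/8 → 2 ('cb')
  [9] 8/2 → 1 ('c')
  [10] 2/13 → 1 ('c')
  [11] 13/11 → 2 ('cd')
  [12] 11/14 → 0 ('')
  [13] 14/7 → 1 ('d')
  [14] 7/12 → 2 ('dc')
  [15] 12/10 → 3 ('dcd')

[0, 1, 2, 0, 1, 1, 3, 0, 2, 1, 1, 2, 0, 1, 2, 3]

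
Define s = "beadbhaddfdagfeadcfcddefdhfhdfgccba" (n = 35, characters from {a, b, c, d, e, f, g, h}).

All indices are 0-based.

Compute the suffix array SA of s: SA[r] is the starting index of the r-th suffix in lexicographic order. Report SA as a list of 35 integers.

[34, 2, 15, 6, 11, 33, 0, 4, 32, 31, 19, 17, 10, 3, 16, 20, 7, 21, 8, 28, 24, 1, 14, 22, 18, 9, 23, 13, 29, 26, 30, 12, 5, 27, 25]

rank | idx | suffix
   0 |  34 | a
   1 |   2 | adbhaddfdagfeadcfcddefdhfhdfgccba
   2 |  15 | adcfcddefdhfhdfgccba
   3 |   6 | addfdagfeadcfcddefdhfhdfgccba
   4 |  11 | agfeadcfcddefdhfhdfgccba
   5 |  33 | ba
   6 |   0 | beadbhaddfdagfeadcfcddefdhfhdfgccba
   7 |   4 | bhaddfdagfeadcfcddefdhfhdfgccba
   8 |  32 | cba
   9 |  31 | ccba
  10 |  19 | cddefdhfhdfgccba
  11 |  17 | cfcddefdhfhdfgccba
  12 |  10 | dagfeadcfcddefdhfhdfgccba
  13 |   3 | dbhaddfdagfeadcfcddefdhfhdfgccba
  14 |  16 | dcfcddefdhfhdfgccba
  15 |  20 | ddefdhfhdfgccba
  16 |   7 | ddfdagfeadcfcddefdhfhdfgccba
  17 |  21 | defdhfhdfgccba
  18 |   8 | dfdagfeadcfcddefdhfhdfgccba
  19 |  28 | dfgccba
  20 |  24 | dhfhdfgccba
  21 |   1 | eadbhaddfdagfeadcfcddefdhfhdfgccba
  22 |  14 | eadcfcddefdhfhdfgccba
  23 |  22 | efdhfhdfgccba
  24 |  18 | fcddefdhfhdfgccba
  25 |   9 | fdagfeadcfcddefdhfhdfgccba
  26 |  23 | fdhfhdfgccba
  27 |  13 | feadcfcddefdhfhdfgccba
  28 |  29 | fgccba
  29 |  26 | fhdfgccba
  30 |  30 | gccba
  31 |  12 | gfeadcfcddefdhfhdfgccba
  32 |   5 | haddfdagfeadcfcddefdhfhdfgccba
  33 |  27 | hdfgccba
  34 |  25 | hfhdfgccba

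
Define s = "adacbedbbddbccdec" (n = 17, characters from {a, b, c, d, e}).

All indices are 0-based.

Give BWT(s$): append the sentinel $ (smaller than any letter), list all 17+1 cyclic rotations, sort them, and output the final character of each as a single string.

cd$ddbceabcaedbcdb

rank  rotation            last
    0  $adacbedbbddbccdec  c
    1  acbedbbddbccdec$ad  d
    2  adacbedbbddbccdec$  $
    3  bbddbccdec$adacbed  d
    4  bccdec$adacbedbbdd  d
    5  bddbccdec$adacbedb  b
    6  bedbbddbccdec$adac  c
    7  c$adacbedbbddbccde  e
    8  cbedbbddbccdec$ada  a
    9  ccdec$adacbedbbddb  b
   10  cdec$adacbedbbddbc  c
   11  dacbedbbddbccdec$a  a
   12  dbbddbccdec$adacbe  e
   13  dbccdec$adacbedbbd  d
   14  ddbccdec$adacbedbb  b
   15  dec$adacbedbbddbcc  c
   16  ec$adacbedbbddbccd  d
   17  edbbddbccdec$adacb  b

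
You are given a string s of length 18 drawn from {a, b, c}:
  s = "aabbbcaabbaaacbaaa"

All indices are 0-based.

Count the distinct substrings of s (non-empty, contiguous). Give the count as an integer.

rank | idx | suffix
   0 |  17 | a
   1 |  16 | aa
   2 |  15 | aaa
   3 |  10 | aaacbaaa
   4 |   6 | aabbaaacbaaa
   5 |   0 | aabbbcaabbaaacbaaa
   6 |  11 | aacbaaa
   7 |   7 | abbaaacbaaa
   8 |   1 | abbbcaabbaaacbaaa
   9 |  12 | acbaaa
  10 |  14 | baaa
  11 |   9 | baaacbaaa
  12 |   8 | bbaaacbaaa
  13 |   2 | bbbcaabbaaacbaaa
  14 |   3 | bbcaabbaaacbaaa
  15 |   4 | bcaabbaaacbaaa
  16 |   5 | caabbaaacbaaa
  17 |  13 | cbaaa

SA = [17, 16, 15, 10, 6, 0, 11, 7, 1, 12, 14, 9, 8, 2, 3, 4, 5, 13]
rank  pair      lcp
   1  s[17:],s[16:]  1  'a'
   2  s[16:],s[15:]  2  'aa'
   3  s[15:],s[10:]  3  'aaa'
   4  s[10:],s[6:]  2  'aa'
   5  s[6:],s[0:]  4  'aabb'
   6  s[0:],s[11:]  2  'aa'
   7  s[11:],s[7:]  1  'a'
   8  s[7:],s[1:]  3  'abb'
   9  s[1:],s[12:]  1  'a'
  10  s[12:],s[14:]  0  ''
  11  s[14:],s[9:]  4  'baaa'
  12  s[9:],s[8:]  1  'b'
  13  s[8:],s[2:]  2  'bb'
  14  s[2:],s[3:]  2  'bb'
  15  s[3:],s[4:]  1  'b'
  16  s[4:],s[5:]  0  ''
  17  s[5:],s[13:]  1  'c'

n(n+1)/2 = 18·19/2 = 171
Σ LCP = 0 + 1 + 2 + 3 + 2 + 4 + 2 + 1 + 3 + 1 + 0 + 4 + 1 + 2 + 2 + 1 + 0 + 1 = 30
distinct = 171 − 30 = 141

141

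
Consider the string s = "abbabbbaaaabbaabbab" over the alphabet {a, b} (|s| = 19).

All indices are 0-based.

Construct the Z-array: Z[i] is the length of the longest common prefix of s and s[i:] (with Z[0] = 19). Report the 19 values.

Z[0]=19
i=1: outside box; Z[1]=0
i=2: outside box; Z[2]=0
i=3: outside box; Z[3]=3 scan→box=[3,6)
i=4: min(r-i=2, Z[1]=0)=0; Z[4]=0
i=5: min(r-i=1, Z[2]=0)=0; Z[5]=0
i=6: outside box; Z[6]=0
i=7: outside box; Z[7]=1 scan→box=[7,8)
i=8: outside box; Z[8]=1 scan→box=[8,9)
i=9: outside box; Z[9]=1 scan→box=[9,10)
i=10: outside box; Z[10]=4 scan→box=[10,14)
i=11: min(r-i=3, Z[1]=0)=0; Z[11]=0
i=12: min(r-i=2, Z[2]=0)=0; Z[12]=0
i=13: min(r-i=1, Z[3]=3)=1; Z[13]=1
i=14: outside box; Z[14]=5 scan→box=[14,19)
i=15: min(r-i=4, Z[1]=0)=0; Z[15]=0
i=16: min(r-i=3, Z[2]=0)=0; Z[16]=0
i=17: min(r-i=2, Z[3]=3)=2; Z[17]=2
i=18: min(r-i=1, Z[4]=0)=0; Z[18]=0

[19, 0, 0, 3, 0, 0, 0, 1, 1, 1, 4, 0, 0, 1, 5, 0, 0, 2, 0]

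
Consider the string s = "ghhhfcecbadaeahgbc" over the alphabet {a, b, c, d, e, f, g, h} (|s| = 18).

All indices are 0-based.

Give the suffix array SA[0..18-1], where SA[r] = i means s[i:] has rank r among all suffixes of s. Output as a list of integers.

sorted suffixes:
  #0 SA[0]=9  'adaeahgbc'
  #1 SA[1]=11  'aeahgbc'
  #2 SA[2]=13  'ahgbc'
  #3 SA[3]=8  'badaeahgbc'
  #4 SA[4]=16  'bc'
  #5 SA[5]=17  'c'
  #6 SA[6]=7  'cbadaeahgbc'
  #7 SA[7]=5  'cecbadaeahgbc'
  #8 SA[8]=10  'daeahgbc'
  #9 SA[9]=12  'eahgbc'
  #10 SA[10]=6  'ecbadaeahgbc'
  #11 SA[11]=4  'fcecbadaeahgbc'
  #12 SA[12]=15  'gbc'
  #13 SA[13]=0  'ghhhfcecbadaeahgbc'
  #14 SA[14]=3  'hfcecbadaeahgbc'
  #15 SA[15]=14  'hgbc'
  #16 SA[16]=2  'hhfcecbadaeahgbc'
  #17 SA[17]=1  'hhhfcecbadaeahgbc'

[9, 11, 13, 8, 16, 17, 7, 5, 10, 12, 6, 4, 15, 0, 3, 14, 2, 1]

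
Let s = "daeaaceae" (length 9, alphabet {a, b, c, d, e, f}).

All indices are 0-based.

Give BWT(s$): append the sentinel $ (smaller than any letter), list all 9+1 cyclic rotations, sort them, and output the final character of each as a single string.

rank  rotation    last
    0  $daeaaceae  e
    1  aaceae$dae  e
    2  aceae$daea  a
    3  ae$daeaace  e
    4  aeaaceae$d  d
    5  ceae$daeaa  a
    6  daeaaceae$  $
    7  e$daeaacea  a
    8  eaaceae$da  a
    9  eae$daeaac  c

eeaeda$aac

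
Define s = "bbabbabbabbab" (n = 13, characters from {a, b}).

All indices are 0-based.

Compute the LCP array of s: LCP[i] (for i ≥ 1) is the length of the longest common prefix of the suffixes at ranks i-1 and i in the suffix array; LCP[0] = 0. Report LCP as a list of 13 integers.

[0, 2, 5, 8, 0, 1, 3, 6, 9, 1, 4, 7, 10]

sorted suffixes:
  #0 SA[0]=11  'ab'
  #1 SA[1]=8  'abbab'
  #2 SA[2]=5  'abbabbab'
  #3 SA[3]=2  'abbabbabbab'
  #4 SA[4]=12  'b'
  #5 SA[5]=10  'bab'
  #6 SA[6]=7  'babbab'
  #7 SA[7]=4  'babbabbab'
  #8 SA[8]=1  'babbabbabbab'
  #9 SA[9]=9  'bbab'
  #10 SA[10]=6  'bbabbab'
  #11 SA[11]=3  'bbabbabbab'
  #12 SA[12]=0  'bbabbabbabbab'

SA = [11, 8, 5, 2, 12, 10, 7, 4, 1, 9, 6, 3, 0]
rank  pair      lcp
   1  s[11:],s[8:]  2  'ab'
   2  s[8:],s[5:]  5  'abbab'
   3  s[5:],s[2:]  8  'abbabbab'
   4  s[2:],s[12:]  0  ''
   5  s[12:],s[10:]  1  'b'
   6  s[10:],s[7:]  3  'bab'
   7  s[7:],s[4:]  6  'babbab'
   8  s[4:],s[1:]  9  'babbabbab'
   9  s[1:],s[9:]  1  'b'
  10  s[9:],s[6:]  4  'bbab'
  11  s[6:],s[3:]  7  'bbabbab'
  12  s[3:],s[0:]  10  'bbabbabbab'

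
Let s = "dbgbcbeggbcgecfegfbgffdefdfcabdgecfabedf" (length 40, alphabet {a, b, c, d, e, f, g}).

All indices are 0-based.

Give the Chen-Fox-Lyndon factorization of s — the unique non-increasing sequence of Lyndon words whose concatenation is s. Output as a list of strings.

emit factor 1: 'd' (i=0, period=1)
emit factor 2: 'bg' (i=1, period=2)
emit factor 3: 'bcbeggbcgecfegfbgffdefdfc' (i=3, period=25)
emit factor 4: 'abdgecfabedf' (i=28, period=12)

["d", "bg", "bcbeggbcgecfegfbgffdefdfc", "abdgecfabedf"]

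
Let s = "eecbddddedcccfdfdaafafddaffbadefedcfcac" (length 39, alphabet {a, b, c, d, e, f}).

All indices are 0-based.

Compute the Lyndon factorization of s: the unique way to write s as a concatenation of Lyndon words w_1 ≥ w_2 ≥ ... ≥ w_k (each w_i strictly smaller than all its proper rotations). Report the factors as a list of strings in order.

["e", "e", "c", "bddddedcccfdfd", "aafafddaffbadefedcfcac"]

emit factor 1: 'e' (i=0, period=1)
emit factor 2: 'e' (i=1, period=1)
emit factor 3: 'c' (i=2, period=1)
emit factor 4: 'bddddedcccfdfd' (i=3, period=14)
emit factor 5: 'aafafddaffbadefedcfcac' (i=17, period=22)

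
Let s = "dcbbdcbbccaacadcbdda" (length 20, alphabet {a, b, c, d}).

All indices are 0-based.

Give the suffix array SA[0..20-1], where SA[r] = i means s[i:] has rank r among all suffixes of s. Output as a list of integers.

sorted suffixes:
  #0 SA[0]=19  'a'
  #1 SA[1]=10  'aacadcbdda'
  #2 SA[2]=11  'acadcbdda'
  #3 SA[3]=13  'adcbdda'
  #4 SA[4]=6  'bbccaacadcbdda'
  #5 SA[5]=2  'bbdcbbccaacadcbdda'
  #6 SA[6]=7  'bccaacadcbdda'
  #7 SA[7]=3  'bdcbbccaacadcbdda'
  #8 SA[8]=16  'bdda'
  #9 SA[9]=9  'caacadcbdda'
  #10 SA[10]=12  'cadcbdda'
  #11 SA[11]=5  'cbbccaacadcbdda'
  #12 SA[12]=1  'cbbdcbbccaacadcbdda'
  #13 SA[13]=15  'cbdda'
  #14 SA[14]=8  'ccaacadcbdda'
  #15 SA[15]=18  'da'
  #16 SA[16]=4  'dcbbccaacadcbdda'
  #17 SA[17]=0  'dcbbdcbbccaacadcbdda'
  #18 SA[18]=14  'dcbdda'
  #19 SA[19]=17  'dda'

[19, 10, 11, 13, 6, 2, 7, 3, 16, 9, 12, 5, 1, 15, 8, 18, 4, 0, 14, 17]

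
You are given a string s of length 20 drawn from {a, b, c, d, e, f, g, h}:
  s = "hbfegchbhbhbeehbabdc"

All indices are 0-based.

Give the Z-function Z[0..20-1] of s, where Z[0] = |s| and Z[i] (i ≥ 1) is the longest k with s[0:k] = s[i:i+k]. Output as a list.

[20, 0, 0, 0, 0, 0, 2, 0, 2, 0, 2, 0, 0, 0, 2, 0, 0, 0, 0, 0]

Z[0]=20
i=1: fresh scan; Z[1]=0
i=2: fresh scan; Z[2]=0
i=3: fresh scan; Z[3]=0
i=4: fresh scan; Z[4]=0
i=5: fresh scan; Z[5]=0
i=6: fresh scan; Z[6]=2 scan→box=[6,8)
i=7: min(r-i=1, Z[1]=0)=0; Z[7]=0
i=8: fresh scan; Z[8]=2 scan→box=[8,10)
i=9: min(r-i=1, Z[1]=0)=0; Z[9]=0
i=10: fresh scan; Z[10]=2 scan→box=[10,12)
i=11: min(r-i=1, Z[1]=0)=0; Z[11]=0
i=12: fresh scan; Z[12]=0
i=13: fresh scan; Z[13]=0
i=14: fresh scan; Z[14]=2 scan→box=[14,16)
i=15: min(r-i=1, Z[1]=0)=0; Z[15]=0
i=16: fresh scan; Z[16]=0
i=17: fresh scan; Z[17]=0
i=18: fresh scan; Z[18]=0
i=19: fresh scan; Z[19]=0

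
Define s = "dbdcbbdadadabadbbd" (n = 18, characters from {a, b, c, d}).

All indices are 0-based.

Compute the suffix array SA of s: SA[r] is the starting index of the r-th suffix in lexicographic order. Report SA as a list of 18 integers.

rank | idx | suffix
   0 |  11 | abadbbd
   1 |   9 | adabadbbd
   2 |   7 | adadabadbbd
   3 |  13 | adbbd
   4 |  12 | badbbd
   5 |  15 | bbd
   6 |   4 | bbdadadabadbbd
   7 |  16 | bd
   8 |   5 | bdadadabadbbd
   9 |   1 | bdcbbdadadabadbbd
  10 |   3 | cbbdadadabadbbd
  11 |  17 | d
  12 |  10 | dabadbbd
  13 |   8 | dadabadbbd
  14 |   6 | dadadabadbbd
  15 |  14 | dbbd
  16 |   0 | dbdcbbdadadabadbbd
  17 |   2 | dcbbdadadabadbbd

[11, 9, 7, 13, 12, 15, 4, 16, 5, 1, 3, 17, 10, 8, 6, 14, 0, 2]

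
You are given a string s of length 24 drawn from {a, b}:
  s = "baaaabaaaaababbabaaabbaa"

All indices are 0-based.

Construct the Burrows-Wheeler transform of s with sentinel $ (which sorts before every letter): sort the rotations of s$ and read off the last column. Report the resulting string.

rank  rotation                   last
    0  $baaaabaaaaababbabaaabbaa  a
    1  a$baaaabaaaaababbabaaabba  a
    2  aa$baaaabaaaaababbabaaabb  b
    3  aaaaababbabaaabbaa$baaaab  b
    4  aaaabaaaaababbabaaabbaa$b  b
    5  aaaababbabaaabbaa$baaaaba  a
    6  aaabaaaaababbabaaabbaa$ba  a
    7  aaababbabaaabbaa$baaaabaa  a
    8  aaabbaa$baaaabaaaaababbab  b
    9  aabaaaaababbabaaabbaa$baa  a
   10  aababbabaaabbaa$baaaabaaa  a
   11  aabbaa$baaaabaaaaababbaba  a
   12  abaaaaababbabaaabbaa$baaa  a
   13  abaaabbaa$baaaabaaaaababb  b
   14  ababbabaaabbaa$baaaabaaaa  a
   15  abbaa$baaaabaaaaababbabaa  a
   16  abbabaaabbaa$baaaabaaaaab  b
   17  baa$baaaabaaaaababbabaaab  b
   18  baaaaababbabaaabbaa$baaaa  a
   19  baaaabaaaaababbabaaabbaa$  $
   20  baaabbaa$baaaabaaaaababba  a
   21  babaaabbaa$baaaabaaaaabab  b
   22  babbabaaabbaa$baaaabaaaaa  a
   23  bbaa$baaaabaaaaababbabaaa  a
   24  bbabaaabbaa$baaaabaaaaaba  a

aabbbaaabaaaabaabba$abaaa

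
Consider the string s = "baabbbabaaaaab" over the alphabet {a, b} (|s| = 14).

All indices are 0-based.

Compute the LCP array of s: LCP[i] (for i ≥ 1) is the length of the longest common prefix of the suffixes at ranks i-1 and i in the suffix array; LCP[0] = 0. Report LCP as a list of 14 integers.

rank | idx | suffix
   0 |   8 | aaaaab
   1 |   9 | aaaab
   2 |  10 | aaab
   3 |  11 | aab
   4 |   1 | aabbbabaaaaab
   5 |  12 | ab
   6 |   6 | abaaaaab
   7 |   2 | abbbabaaaaab
   8 |  13 | b
   9 |   7 | baaaaab
  10 |   0 | baabbbabaaaaab
  11 |   5 | babaaaaab
  12 |   4 | bbabaaaaab
  13 |   3 | bbbabaaaaab

SA = [8, 9, 10, 11, 1, 12, 6, 2, 13, 7, 0, 5, 4, 3]
[i] adj suffixes → lcp
  [1] 8/9 → 4 ('aaaa')
  [2] 9/10 → 3 ('aaa')
  [3] 10/11 → 2 ('aa')
  [4] 11/1 → 3 ('aab')
  [5] 1/12 → 1 ('a')
  [6] 12/6 → 2 ('ab')
  [7] 6/2 → 2 ('ab')
  [8] 2/13 → 0 ('')
  [9] 13/7 → 1 ('b')
  [10] 7/0 → 3 ('baa')
  [11] 0/5 → 2 ('ba')
  [12] 5/4 → 1 ('b')
  [13] 4/3 → 2 ('bb')

[0, 4, 3, 2, 3, 1, 2, 2, 0, 1, 3, 2, 1, 2]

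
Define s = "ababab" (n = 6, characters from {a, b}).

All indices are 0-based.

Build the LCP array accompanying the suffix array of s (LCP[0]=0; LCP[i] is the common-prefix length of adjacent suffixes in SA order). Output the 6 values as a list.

[0, 2, 4, 0, 1, 3]

rank→(start, suffix):
  0 → (4, 'ab')
  1 → (2, 'abab')
  2 → (0, 'ababab')
  3 → (5, 'b')
  4 → (3, 'bab')
  5 → (1, 'babab')

SA = [4, 2, 0, 5, 3, 1]
[i] adj suffixes → lcp
  [1] 4/2 → 2 ('ab')
  [2] 2/0 → 4 ('abab')
  [3] 0/5 → 0 ('')
  [4] 5/3 → 1 ('b')
  [5] 3/1 → 3 ('bab')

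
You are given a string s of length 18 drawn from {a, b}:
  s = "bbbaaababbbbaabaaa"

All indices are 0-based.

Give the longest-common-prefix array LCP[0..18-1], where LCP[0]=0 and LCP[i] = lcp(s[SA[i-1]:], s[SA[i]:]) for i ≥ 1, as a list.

[0, 1, 2, 3, 2, 4, 1, 3, 2, 0, 4, 3, 2, 1, 4, 2, 5, 3]

sorted suffixes:
  #0 SA[0]=17  'a'
  #1 SA[1]=16  'aa'
  #2 SA[2]=15  'aaa'
  #3 SA[3]=3  'aaababbbbaabaaa'
  #4 SA[4]=12  'aabaaa'
  #5 SA[5]=4  'aababbbbaabaaa'
  #6 SA[6]=13  'abaaa'
  #7 SA[7]=5  'ababbbbaabaaa'
  #8 SA[8]=7  'abbbbaabaaa'
  #9 SA[9]=14  'baaa'
  #10 SA[10]=2  'baaababbbbaabaaa'
  #11 SA[11]=11  'baabaaa'
  #12 SA[12]=6  'babbbbaabaaa'
  #13 SA[13]=1  'bbaaababbbbaabaaa'
  #14 SA[14]=10  'bbaabaaa'
  #15 SA[15]=0  'bbbaaababbbbaabaaa'
  #16 SA[16]=9  'bbbaabaaa'
  #17 SA[17]=8  'bbbbaabaaa'

SA = [17, 16, 15, 3, 12, 4, 13, 5, 7, 14, 2, 11, 6, 1, 10, 0, 9, 8]
i: (SA[i-1],SA[i]) lcp shared
  1: (17,16) 1 'a'
  2: (16,15) 2 'aa'
  3: (15,3) 3 'aaa'
  4: (3,12) 2 'aa'
  5: (12,4) 4 'aaba'
  6: (4,13) 1 'a'
  7: (13,5) 3 'aba'
  8: (5,7) 2 'ab'
  9: (7,14) 0 ''
  10: (14,2) 4 'baaa'
  11: (2,11) 3 'baa'
  12: (11,6) 2 'ba'
  13: (6,1) 1 'b'
  14: (1,10) 4 'bbaa'
  15: (10,0) 2 'bb'
  16: (0,9) 5 'bbbaa'
  17: (9,8) 3 'bbb'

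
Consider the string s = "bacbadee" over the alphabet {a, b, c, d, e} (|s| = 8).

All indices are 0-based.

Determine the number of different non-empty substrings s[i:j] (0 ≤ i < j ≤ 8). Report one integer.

32

rank→(start, suffix):
  0 → (1, 'acbadee')
  1 → (4, 'adee')
  2 → (0, 'bacbadee')
  3 → (3, 'badee')
  4 → (2, 'cbadee')
  5 → (5, 'dee')
  6 → (7, 'e')
  7 → (6, 'ee')

SA = [1, 4, 0, 3, 2, 5, 7, 6]
[i] adj suffixes → lcp
  [1] 1/4 → 1 ('a')
  [2] 4/0 → 0 ('')
  [3] 0/3 → 2 ('ba')
  [4] 3/2 → 0 ('')
  [5] 2/5 → 0 ('')
  [6] 5/7 → 0 ('')
  [7] 7/6 → 1 ('e')

n(n+1)/2 = 8·9/2 = 36
Σ LCP = 0 + 1 + 0 + 2 + 0 + 0 + 0 + 1 = 4
distinct = 36 − 4 = 32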